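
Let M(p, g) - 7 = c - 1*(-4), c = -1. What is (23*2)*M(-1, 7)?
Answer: 460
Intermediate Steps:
M(p, g) = 10 (M(p, g) = 7 + (-1 - 1*(-4)) = 7 + (-1 + 4) = 7 + 3 = 10)
(23*2)*M(-1, 7) = (23*2)*10 = 46*10 = 460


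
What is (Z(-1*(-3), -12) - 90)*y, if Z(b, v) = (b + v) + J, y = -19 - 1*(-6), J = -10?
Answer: 1417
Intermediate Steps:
y = -13 (y = -19 + 6 = -13)
Z(b, v) = -10 + b + v (Z(b, v) = (b + v) - 10 = -10 + b + v)
(Z(-1*(-3), -12) - 90)*y = ((-10 - 1*(-3) - 12) - 90)*(-13) = ((-10 + 3 - 12) - 90)*(-13) = (-19 - 90)*(-13) = -109*(-13) = 1417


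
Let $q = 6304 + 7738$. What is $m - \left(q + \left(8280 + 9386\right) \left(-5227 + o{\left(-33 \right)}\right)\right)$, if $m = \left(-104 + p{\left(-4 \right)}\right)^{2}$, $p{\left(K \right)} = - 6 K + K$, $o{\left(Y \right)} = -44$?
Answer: $93110500$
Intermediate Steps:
$p{\left(K \right)} = - 5 K$
$q = 14042$
$m = 7056$ ($m = \left(-104 - -20\right)^{2} = \left(-104 + 20\right)^{2} = \left(-84\right)^{2} = 7056$)
$m - \left(q + \left(8280 + 9386\right) \left(-5227 + o{\left(-33 \right)}\right)\right) = 7056 - \left(14042 + \left(8280 + 9386\right) \left(-5227 - 44\right)\right) = 7056 - \left(14042 + 17666 \left(-5271\right)\right) = 7056 - \left(14042 - 93117486\right) = 7056 - -93103444 = 7056 + 93103444 = 93110500$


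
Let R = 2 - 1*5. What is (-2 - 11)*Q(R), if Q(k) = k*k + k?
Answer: -78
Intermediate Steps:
R = -3 (R = 2 - 5 = -3)
Q(k) = k + k**2 (Q(k) = k**2 + k = k + k**2)
(-2 - 11)*Q(R) = (-2 - 11)*(-3*(1 - 3)) = -(-39)*(-2) = -13*6 = -78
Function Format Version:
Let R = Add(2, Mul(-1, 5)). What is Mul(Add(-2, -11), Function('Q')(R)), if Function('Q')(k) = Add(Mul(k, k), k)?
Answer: -78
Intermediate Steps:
R = -3 (R = Add(2, -5) = -3)
Function('Q')(k) = Add(k, Pow(k, 2)) (Function('Q')(k) = Add(Pow(k, 2), k) = Add(k, Pow(k, 2)))
Mul(Add(-2, -11), Function('Q')(R)) = Mul(Add(-2, -11), Mul(-3, Add(1, -3))) = Mul(-13, Mul(-3, -2)) = Mul(-13, 6) = -78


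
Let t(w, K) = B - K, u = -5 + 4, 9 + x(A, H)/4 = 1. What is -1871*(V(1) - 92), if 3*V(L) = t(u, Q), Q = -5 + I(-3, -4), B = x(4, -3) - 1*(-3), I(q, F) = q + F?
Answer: 548203/3 ≈ 1.8273e+5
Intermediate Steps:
I(q, F) = F + q
x(A, H) = -32 (x(A, H) = -36 + 4*1 = -36 + 4 = -32)
B = -29 (B = -32 - 1*(-3) = -32 + 3 = -29)
u = -1
Q = -12 (Q = -5 + (-4 - 3) = -5 - 7 = -12)
t(w, K) = -29 - K
V(L) = -17/3 (V(L) = (-29 - 1*(-12))/3 = (-29 + 12)/3 = (1/3)*(-17) = -17/3)
-1871*(V(1) - 92) = -1871*(-17/3 - 92) = -1871*(-293/3) = 548203/3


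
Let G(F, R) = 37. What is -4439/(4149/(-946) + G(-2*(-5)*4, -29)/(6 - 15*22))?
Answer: 680285628/689639 ≈ 986.44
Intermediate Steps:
-4439/(4149/(-946) + G(-2*(-5)*4, -29)/(6 - 15*22)) = -4439/(4149/(-946) + 37/(6 - 15*22)) = -4439/(4149*(-1/946) + 37/(6 - 330)) = -4439/(-4149/946 + 37/(-324)) = -4439/(-4149/946 + 37*(-1/324)) = -4439/(-4149/946 - 37/324) = -4439/(-689639/153252) = -4439*(-153252/689639) = 680285628/689639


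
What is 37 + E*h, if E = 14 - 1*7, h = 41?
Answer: 324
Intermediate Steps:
E = 7 (E = 14 - 7 = 7)
37 + E*h = 37 + 7*41 = 37 + 287 = 324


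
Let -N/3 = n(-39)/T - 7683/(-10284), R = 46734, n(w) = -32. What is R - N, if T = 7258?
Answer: 581408584671/12440212 ≈ 46736.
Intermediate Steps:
N = -27717063/12440212 (N = -3*(-32/7258 - 7683/(-10284)) = -3*(-32*1/7258 - 7683*(-1/10284)) = -3*(-16/3629 + 2561/3428) = -3*9239021/12440212 = -27717063/12440212 ≈ -2.2280)
R - N = 46734 - 1*(-27717063/12440212) = 46734 + 27717063/12440212 = 581408584671/12440212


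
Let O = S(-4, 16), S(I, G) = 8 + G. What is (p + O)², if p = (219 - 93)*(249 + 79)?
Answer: 1709987904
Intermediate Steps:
O = 24 (O = 8 + 16 = 24)
p = 41328 (p = 126*328 = 41328)
(p + O)² = (41328 + 24)² = 41352² = 1709987904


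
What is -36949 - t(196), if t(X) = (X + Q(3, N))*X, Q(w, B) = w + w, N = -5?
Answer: -76541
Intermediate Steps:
Q(w, B) = 2*w
t(X) = X*(6 + X) (t(X) = (X + 2*3)*X = (X + 6)*X = (6 + X)*X = X*(6 + X))
-36949 - t(196) = -36949 - 196*(6 + 196) = -36949 - 196*202 = -36949 - 1*39592 = -36949 - 39592 = -76541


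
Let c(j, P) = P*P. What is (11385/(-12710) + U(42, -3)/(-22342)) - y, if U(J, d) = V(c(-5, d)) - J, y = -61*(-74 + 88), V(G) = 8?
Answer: 24225373275/28396682 ≈ 853.11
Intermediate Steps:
c(j, P) = P²
y = -854 (y = -61*14 = -854)
U(J, d) = 8 - J
(11385/(-12710) + U(42, -3)/(-22342)) - y = (11385/(-12710) + (8 - 1*42)/(-22342)) - 1*(-854) = (11385*(-1/12710) + (8 - 42)*(-1/22342)) + 854 = (-2277/2542 - 34*(-1/22342)) + 854 = (-2277/2542 + 17/11171) + 854 = -25393153/28396682 + 854 = 24225373275/28396682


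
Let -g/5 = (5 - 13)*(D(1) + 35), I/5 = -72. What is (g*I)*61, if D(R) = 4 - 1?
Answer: -33379200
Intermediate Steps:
I = -360 (I = 5*(-72) = -360)
D(R) = 3
g = 1520 (g = -5*(5 - 13)*(3 + 35) = -(-40)*38 = -5*(-304) = 1520)
(g*I)*61 = (1520*(-360))*61 = -547200*61 = -33379200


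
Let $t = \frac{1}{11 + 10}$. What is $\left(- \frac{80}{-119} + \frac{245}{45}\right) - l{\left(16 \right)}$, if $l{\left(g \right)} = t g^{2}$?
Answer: $- \frac{6505}{1071} \approx -6.0738$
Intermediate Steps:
$t = \frac{1}{21} \approx 0.047619$
$l{\left(g \right)} = \frac{g^{2}}{21}$
$\left(- \frac{80}{-119} + \frac{245}{45}\right) - l{\left(16 \right)} = \left(- \frac{80}{-119} + \frac{245}{45}\right) - \frac{16^{2}}{21} = \left(\left(-80\right) \left(- \frac{1}{119}\right) + 245 \cdot \frac{1}{45}\right) - \frac{1}{21} \cdot 256 = \left(\frac{80}{119} + \frac{49}{9}\right) - \frac{256}{21} = \frac{6551}{1071} - \frac{256}{21} = - \frac{6505}{1071}$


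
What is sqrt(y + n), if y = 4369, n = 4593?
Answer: sqrt(8962) ≈ 94.668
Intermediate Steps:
sqrt(y + n) = sqrt(4369 + 4593) = sqrt(8962)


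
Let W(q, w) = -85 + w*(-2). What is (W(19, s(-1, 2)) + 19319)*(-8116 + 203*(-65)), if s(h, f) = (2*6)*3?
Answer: -408361382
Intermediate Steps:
s(h, f) = 36 (s(h, f) = 12*3 = 36)
W(q, w) = -85 - 2*w
(W(19, s(-1, 2)) + 19319)*(-8116 + 203*(-65)) = ((-85 - 2*36) + 19319)*(-8116 + 203*(-65)) = ((-85 - 72) + 19319)*(-8116 - 13195) = (-157 + 19319)*(-21311) = 19162*(-21311) = -408361382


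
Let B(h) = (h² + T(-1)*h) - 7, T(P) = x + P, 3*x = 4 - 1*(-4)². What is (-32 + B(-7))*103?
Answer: 4635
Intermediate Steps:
x = -4 (x = (4 - 1*(-4)²)/3 = (4 - 1*16)/3 = (4 - 16)/3 = (⅓)*(-12) = -4)
T(P) = -4 + P
B(h) = -7 + h² - 5*h (B(h) = (h² + (-4 - 1)*h) - 7 = (h² - 5*h) - 7 = -7 + h² - 5*h)
(-32 + B(-7))*103 = (-32 + (-7 + (-7)² - 5*(-7)))*103 = (-32 + (-7 + 49 + 35))*103 = (-32 + 77)*103 = 45*103 = 4635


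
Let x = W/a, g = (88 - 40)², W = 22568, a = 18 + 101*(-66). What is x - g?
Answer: -1917445/831 ≈ -2307.4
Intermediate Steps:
a = -6648 (a = 18 - 6666 = -6648)
g = 2304 (g = 48² = 2304)
x = -2821/831 (x = 22568/(-6648) = 22568*(-1/6648) = -2821/831 ≈ -3.3947)
x - g = -2821/831 - 1*2304 = -2821/831 - 2304 = -1917445/831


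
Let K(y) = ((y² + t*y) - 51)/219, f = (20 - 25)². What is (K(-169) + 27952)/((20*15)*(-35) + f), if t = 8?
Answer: -6148646/2294025 ≈ -2.6803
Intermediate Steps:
f = 25 (f = (-5)² = 25)
K(y) = -17/73 + y²/219 + 8*y/219 (K(y) = ((y² + 8*y) - 51)/219 = (-51 + y² + 8*y)*(1/219) = -17/73 + y²/219 + 8*y/219)
(K(-169) + 27952)/((20*15)*(-35) + f) = ((-17/73 + (1/219)*(-169)² + (8/219)*(-169)) + 27952)/((20*15)*(-35) + 25) = ((-17/73 + (1/219)*28561 - 1352/219) + 27952)/(300*(-35) + 25) = ((-17/73 + 28561/219 - 1352/219) + 27952)/(-10500 + 25) = (27158/219 + 27952)/(-10475) = (6148646/219)*(-1/10475) = -6148646/2294025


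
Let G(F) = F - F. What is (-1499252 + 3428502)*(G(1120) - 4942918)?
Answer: -9536124551500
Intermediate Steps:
G(F) = 0
(-1499252 + 3428502)*(G(1120) - 4942918) = (-1499252 + 3428502)*(0 - 4942918) = 1929250*(-4942918) = -9536124551500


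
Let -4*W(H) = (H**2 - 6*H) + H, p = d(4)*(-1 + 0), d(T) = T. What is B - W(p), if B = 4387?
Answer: 4396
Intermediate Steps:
p = -4 (p = 4*(-1 + 0) = 4*(-1) = -4)
W(H) = -H**2/4 + 5*H/4 (W(H) = -((H**2 - 6*H) + H)/4 = -(H**2 - 5*H)/4 = -H**2/4 + 5*H/4)
B - W(p) = 4387 - (-4)*(5 - 1*(-4))/4 = 4387 - (-4)*(5 + 4)/4 = 4387 - (-4)*9/4 = 4387 - 1*(-9) = 4387 + 9 = 4396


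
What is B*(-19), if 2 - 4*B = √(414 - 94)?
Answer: -19/2 + 38*√5 ≈ 75.471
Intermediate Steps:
B = ½ - 2*√5 (B = ½ - √(414 - 94)/4 = ½ - 2*√5 ≈ -3.9721)
B*(-19) = (½ - 2*√5)*(-19) = -19/2 + 38*√5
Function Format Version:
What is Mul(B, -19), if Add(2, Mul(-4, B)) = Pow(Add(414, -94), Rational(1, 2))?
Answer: Add(Rational(-19, 2), Mul(38, Pow(5, Rational(1, 2)))) ≈ 75.471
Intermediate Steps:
B = Add(Rational(1, 2), Mul(-2, Pow(5, Rational(1, 2)))) (B = Add(Rational(1, 2), Mul(Rational(-1, 4), Pow(Add(414, -94), Rational(1, 2)))) = Add(Rational(1, 2), Mul(Rational(-1, 4), Pow(320, Rational(1, 2)))) = Add(Rational(1, 2), Mul(Rational(-1, 4), Mul(8, Pow(5, Rational(1, 2))))) = Add(Rational(1, 2), Mul(-2, Pow(5, Rational(1, 2)))) ≈ -3.9721)
Mul(B, -19) = Mul(Add(Rational(1, 2), Mul(-2, Pow(5, Rational(1, 2)))), -19) = Add(Rational(-19, 2), Mul(38, Pow(5, Rational(1, 2))))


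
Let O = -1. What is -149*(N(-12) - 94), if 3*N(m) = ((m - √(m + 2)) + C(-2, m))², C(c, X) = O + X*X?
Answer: -837827 + 39038*I*√10/3 ≈ -8.3783e+5 + 41150.0*I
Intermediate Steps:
C(c, X) = -1 + X² (C(c, X) = -1 + X*X = -1 + X²)
N(m) = (-1 + m + m² - √(2 + m))²/3 (N(m) = ((m - √(m + 2)) + (-1 + m²))²/3 = ((m - √(2 + m)) + (-1 + m²))²/3 = (-1 + m + m² - √(2 + m))²/3)
-149*(N(-12) - 94) = -149*((-1 - 12 + (-12)² - √(2 - 12))²/3 - 94) = -149*((-1 - 12 + 144 - √(-10))²/3 - 94) = -149*((-1 - 12 + 144 - I*√10)²/3 - 94) = -149*((131 - I*√10)²/3 - 94) = -149*(-94 + (131 - I*√10)²/3) = 14006 - 149*(131 - I*√10)²/3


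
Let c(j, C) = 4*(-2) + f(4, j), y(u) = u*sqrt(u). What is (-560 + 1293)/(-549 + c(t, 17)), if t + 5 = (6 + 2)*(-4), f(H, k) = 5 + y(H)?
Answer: -733/544 ≈ -1.3474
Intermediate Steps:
y(u) = u**(3/2)
f(H, k) = 5 + H**(3/2)
t = -37 (t = -5 + (6 + 2)*(-4) = -5 + 8*(-4) = -5 - 32 = -37)
c(j, C) = 5 (c(j, C) = 4*(-2) + (5 + 4**(3/2)) = -8 + (5 + 8) = -8 + 13 = 5)
(-560 + 1293)/(-549 + c(t, 17)) = (-560 + 1293)/(-549 + 5) = 733/(-544) = 733*(-1/544) = -733/544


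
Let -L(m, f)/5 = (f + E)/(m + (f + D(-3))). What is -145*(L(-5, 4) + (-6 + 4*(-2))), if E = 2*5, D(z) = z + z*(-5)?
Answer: 32480/11 ≈ 2952.7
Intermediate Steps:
D(z) = -4*z (D(z) = z - 5*z = -4*z)
E = 10
L(m, f) = -5*(10 + f)/(12 + f + m) (L(m, f) = -5*(f + 10)/(m + (f - 4*(-3))) = -5*(10 + f)/(m + (f + 12)) = -5*(10 + f)/(m + (12 + f)) = -5*(10 + f)/(12 + f + m))
-145*(L(-5, 4) + (-6 + 4*(-2))) = -145*(5*(-10 - 1*4)/(12 + 4 - 5) + (-6 + 4*(-2))) = -145*(5*(-10 - 4)/11 + (-6 - 8)) = -145*(5*(1/11)*(-14) - 14) = -145*(-70/11 - 14) = -145*(-224/11) = 32480/11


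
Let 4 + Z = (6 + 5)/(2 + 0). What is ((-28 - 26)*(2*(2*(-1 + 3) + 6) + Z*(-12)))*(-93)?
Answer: 10044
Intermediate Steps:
Z = 3/2 (Z = -4 + (6 + 5)/(2 + 0) = -4 + 11/2 = 3/2 ≈ 1.5000)
((-28 - 26)*(2*(2*(-1 + 3) + 6) + Z*(-12)))*(-93) = ((-28 - 26)*(2*(2*(-1 + 3) + 6) + (3/2)*(-12)))*(-93) = -54*(2*(2*2 + 6) - 18)*(-93) = -54*(2*(4 + 6) - 18)*(-93) = -54*(2*10 - 18)*(-93) = -54*(20 - 18)*(-93) = -54*2*(-93) = -108*(-93) = 10044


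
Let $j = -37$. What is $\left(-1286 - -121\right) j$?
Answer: $43105$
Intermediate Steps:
$\left(-1286 - -121\right) j = \left(-1286 - -121\right) \left(-37\right) = \left(-1286 + 121\right) \left(-37\right) = \left(-1165\right) \left(-37\right) = 43105$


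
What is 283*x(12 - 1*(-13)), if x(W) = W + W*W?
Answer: 183950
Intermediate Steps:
x(W) = W + W²
283*x(12 - 1*(-13)) = 283*((12 - 1*(-13))*(1 + (12 - 1*(-13)))) = 283*((12 + 13)*(1 + (12 + 13))) = 283*(25*(1 + 25)) = 283*(25*26) = 283*650 = 183950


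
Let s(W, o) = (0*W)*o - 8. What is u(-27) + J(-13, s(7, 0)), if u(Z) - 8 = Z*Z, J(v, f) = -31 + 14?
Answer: 720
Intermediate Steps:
s(W, o) = -8 (s(W, o) = 0*o - 8 = 0 - 8 = -8)
J(v, f) = -17
u(Z) = 8 + Z**2 (u(Z) = 8 + Z*Z = 8 + Z**2)
u(-27) + J(-13, s(7, 0)) = (8 + (-27)**2) - 17 = (8 + 729) - 17 = 737 - 17 = 720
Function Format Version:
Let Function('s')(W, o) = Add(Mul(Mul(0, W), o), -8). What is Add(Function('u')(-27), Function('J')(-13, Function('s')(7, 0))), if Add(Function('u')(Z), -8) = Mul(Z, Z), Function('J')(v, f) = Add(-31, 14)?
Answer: 720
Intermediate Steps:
Function('s')(W, o) = -8 (Function('s')(W, o) = Add(Mul(0, o), -8) = Add(0, -8) = -8)
Function('J')(v, f) = -17
Function('u')(Z) = Add(8, Pow(Z, 2)) (Function('u')(Z) = Add(8, Mul(Z, Z)) = Add(8, Pow(Z, 2)))
Add(Function('u')(-27), Function('J')(-13, Function('s')(7, 0))) = Add(Add(8, Pow(-27, 2)), -17) = Add(Add(8, 729), -17) = Add(737, -17) = 720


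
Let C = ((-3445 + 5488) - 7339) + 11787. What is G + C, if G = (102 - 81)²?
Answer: 6932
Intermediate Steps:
G = 441 (G = 21² = 441)
C = 6491 (C = (2043 - 7339) + 11787 = -5296 + 11787 = 6491)
G + C = 441 + 6491 = 6932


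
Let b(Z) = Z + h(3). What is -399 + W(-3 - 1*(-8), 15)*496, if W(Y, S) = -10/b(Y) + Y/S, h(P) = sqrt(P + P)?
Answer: -87719/57 + 4960*sqrt(6)/19 ≈ -899.48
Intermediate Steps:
h(P) = sqrt(2)*sqrt(P) (h(P) = sqrt(2*P) = sqrt(2)*sqrt(P))
b(Z) = Z + sqrt(6) (b(Z) = Z + sqrt(2)*sqrt(3) = Z + sqrt(6))
W(Y, S) = -10/(Y + sqrt(6)) + Y/S
-399 + W(-3 - 1*(-8), 15)*496 = -399 + ((-10*15 + (-3 - 1*(-8))*((-3 - 1*(-8)) + sqrt(6)))/(15*((-3 - 1*(-8)) + sqrt(6))))*496 = -399 + ((-150 + (-3 + 8)*((-3 + 8) + sqrt(6)))/(15*((-3 + 8) + sqrt(6))))*496 = -399 + ((-150 + 5*(5 + sqrt(6)))/(15*(5 + sqrt(6))))*496 = -399 + ((-150 + (25 + 5*sqrt(6)))/(15*(5 + sqrt(6))))*496 = -399 + ((-125 + 5*sqrt(6))/(15*(5 + sqrt(6))))*496 = -399 + 496*(-125 + 5*sqrt(6))/(15*(5 + sqrt(6)))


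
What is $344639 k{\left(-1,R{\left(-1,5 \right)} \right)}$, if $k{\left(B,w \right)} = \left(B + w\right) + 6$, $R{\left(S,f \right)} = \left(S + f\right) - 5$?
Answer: $1378556$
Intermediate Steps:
$R{\left(S,f \right)} = -5 + S + f$
$k{\left(B,w \right)} = 6 + B + w$
$344639 k{\left(-1,R{\left(-1,5 \right)} \right)} = 344639 \left(6 - 1 - 1\right) = 344639 \cdot 4 = 1378556$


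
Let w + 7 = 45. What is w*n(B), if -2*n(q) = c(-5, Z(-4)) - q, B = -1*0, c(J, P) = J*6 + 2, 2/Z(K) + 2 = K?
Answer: 532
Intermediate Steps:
Z(K) = 2/(-2 + K)
c(J, P) = 2 + 6*J (c(J, P) = 6*J + 2 = 2 + 6*J)
w = 38 (w = -7 + 45 = 38)
B = 0
n(q) = 14 + q/2 (n(q) = -((2 + 6*(-5)) - q)/2 = -((2 - 30) - q)/2 = -(-28 - q)/2 = 14 + q/2)
w*n(B) = 38*(14 + (½)*0) = 38*(14 + 0) = 38*14 = 532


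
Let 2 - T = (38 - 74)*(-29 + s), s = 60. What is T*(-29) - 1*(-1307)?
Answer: -31115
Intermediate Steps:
T = 1118 (T = 2 - (38 - 74)*(-29 + 60) = 2 - (-36)*31 = 2 - 1*(-1116) = 2 + 1116 = 1118)
T*(-29) - 1*(-1307) = 1118*(-29) - 1*(-1307) = -32422 + 1307 = -31115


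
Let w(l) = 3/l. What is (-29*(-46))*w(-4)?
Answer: -2001/2 ≈ -1000.5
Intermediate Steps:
(-29*(-46))*w(-4) = (-29*(-46))*(3/(-4)) = 1334*(3*(-¼)) = 1334*(-¾) = -2001/2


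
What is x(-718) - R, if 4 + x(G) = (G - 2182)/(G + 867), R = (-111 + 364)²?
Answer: -9540837/149 ≈ -64032.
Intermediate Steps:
R = 64009 (R = 253² = 64009)
x(G) = -4 + (-2182 + G)/(867 + G) (x(G) = -4 + (G - 2182)/(G + 867) = -4 + (-2182 + G)/(867 + G))
x(-718) - R = (-5650 - 3*(-718))/(867 - 718) - 1*64009 = (-5650 + 2154)/149 - 64009 = (1/149)*(-3496) - 64009 = -3496/149 - 64009 = -9540837/149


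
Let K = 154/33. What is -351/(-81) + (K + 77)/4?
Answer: 99/4 ≈ 24.750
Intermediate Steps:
K = 14/3 (K = 154*(1/33) = 14/3 ≈ 4.6667)
-351/(-81) + (K + 77)/4 = -351/(-81) + (14/3 + 77)/4 = -351*(-1/81) + (245/3)*(¼) = 13/3 + 245/12 = 99/4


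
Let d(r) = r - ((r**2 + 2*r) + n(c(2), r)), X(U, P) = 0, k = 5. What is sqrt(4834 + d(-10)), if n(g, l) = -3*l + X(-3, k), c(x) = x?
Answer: sqrt(4714) ≈ 68.659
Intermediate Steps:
n(g, l) = -3*l (n(g, l) = -3*l + 0 = -3*l)
d(r) = -r**2 + 2*r (d(r) = r - ((r**2 + 2*r) - 3*r) = r - (r**2 - r) = r + (r - r**2) = -r**2 + 2*r)
sqrt(4834 + d(-10)) = sqrt(4834 - 10*(2 - 1*(-10))) = sqrt(4834 - 10*(2 + 10)) = sqrt(4834 - 10*12) = sqrt(4834 - 120) = sqrt(4714)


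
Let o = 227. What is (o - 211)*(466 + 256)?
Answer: 11552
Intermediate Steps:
(o - 211)*(466 + 256) = (227 - 211)*(466 + 256) = 16*722 = 11552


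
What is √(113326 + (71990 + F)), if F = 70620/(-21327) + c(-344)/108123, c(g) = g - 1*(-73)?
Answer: √109485940728858987822771/768646407 ≈ 430.48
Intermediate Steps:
c(g) = 73 + g (c(g) = g + 73 = 73 + g)
F = -2547141959/768646407 (F = 70620/(-21327) + (73 - 344)/108123 = 70620*(-1/21327) - 271*1/108123 = -23540/7109 - 271/108123 = -2547141959/768646407 ≈ -3.3138)
√(113326 + (71990 + F)) = √(113326 + (71990 - 2547141959/768646407)) = √(113326 + 55332307697971/768646407) = √(142439930417653/768646407) = √109485940728858987822771/768646407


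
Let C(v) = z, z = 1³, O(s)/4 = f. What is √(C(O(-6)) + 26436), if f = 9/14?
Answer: √26437 ≈ 162.59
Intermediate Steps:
f = 9/14 (f = 9*(1/14) = 9/14 ≈ 0.64286)
O(s) = 18/7 (O(s) = 4*(9/14) = 18/7)
z = 1
C(v) = 1
√(C(O(-6)) + 26436) = √(1 + 26436) = √26437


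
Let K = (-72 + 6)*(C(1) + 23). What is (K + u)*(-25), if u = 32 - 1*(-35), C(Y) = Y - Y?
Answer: 36275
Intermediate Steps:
C(Y) = 0
K = -1518 (K = (-72 + 6)*(0 + 23) = -66*23 = -1518)
u = 67 (u = 32 + 35 = 67)
(K + u)*(-25) = (-1518 + 67)*(-25) = -1451*(-25) = 36275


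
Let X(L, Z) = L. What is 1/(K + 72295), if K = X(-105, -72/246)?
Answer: 1/72190 ≈ 1.3852e-5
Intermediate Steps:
K = -105
1/(K + 72295) = 1/(-105 + 72295) = 1/72190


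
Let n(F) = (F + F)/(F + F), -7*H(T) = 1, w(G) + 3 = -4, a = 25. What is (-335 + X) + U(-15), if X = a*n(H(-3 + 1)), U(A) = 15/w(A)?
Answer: -2185/7 ≈ -312.14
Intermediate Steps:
w(G) = -7 (w(G) = -3 - 4 = -7)
H(T) = -⅐ (H(T) = -⅐*1 = -⅐)
U(A) = -15/7 (U(A) = 15/(-7) = 15*(-⅐) = -15/7)
n(F) = 1 (n(F) = (2*F)/((2*F)) = (2*F)*(1/(2*F)) = 1)
X = 25 (X = 25*1 = 25)
(-335 + X) + U(-15) = (-335 + 25) - 15/7 = -310 - 15/7 = -2185/7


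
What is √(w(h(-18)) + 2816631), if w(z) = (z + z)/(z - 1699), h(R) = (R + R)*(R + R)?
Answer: 3*√50827242167/403 ≈ 1678.3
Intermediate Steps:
h(R) = 4*R² (h(R) = (2*R)*(2*R) = 4*R²)
w(z) = 2*z/(-1699 + z) (w(z) = (2*z)/(-1699 + z) = 2*z/(-1699 + z))
√(w(h(-18)) + 2816631) = √(2*(4*(-18)²)/(-1699 + 4*(-18)²) + 2816631) = √(2*(4*324)/(-1699 + 4*324) + 2816631) = √(2*1296/(-1699 + 1296) + 2816631) = √(2*1296/(-403) + 2816631) = √(2*1296*(-1/403) + 2816631) = √(-2592/403 + 2816631) = √(1135099701/403) = 3*√50827242167/403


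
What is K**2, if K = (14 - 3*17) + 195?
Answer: 24964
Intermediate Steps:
K = 158 (K = (14 - 51) + 195 = -37 + 195 = 158)
K**2 = 158**2 = 24964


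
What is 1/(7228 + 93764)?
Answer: 1/100992 ≈ 9.9018e-6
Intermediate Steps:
1/(7228 + 93764) = 1/100992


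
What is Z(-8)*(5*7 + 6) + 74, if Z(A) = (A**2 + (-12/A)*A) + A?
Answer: 1878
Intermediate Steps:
Z(A) = -12 + A + A**2 (Z(A) = (A**2 - 12) + A = (-12 + A**2) + A = -12 + A + A**2)
Z(-8)*(5*7 + 6) + 74 = (-12 - 8 + (-8)**2)*(5*7 + 6) + 74 = (-12 - 8 + 64)*(35 + 6) + 74 = 44*41 + 74 = 1804 + 74 = 1878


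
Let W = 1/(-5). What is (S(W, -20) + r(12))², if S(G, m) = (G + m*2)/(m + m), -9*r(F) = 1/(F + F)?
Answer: 7295401/7290000 ≈ 1.0007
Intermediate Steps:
W = -⅕ ≈ -0.20000
r(F) = -1/(18*F) (r(F) = -1/(9*(F + F)) = -1/(2*F)/9 = -1/(18*F))
S(G, m) = (G + 2*m)/(2*m) (S(G, m) = (G + 2*m)/((2*m)) = (G + 2*m)*(1/(2*m)) = (G + 2*m)/(2*m))
(S(W, -20) + r(12))² = ((-20 + (½)*(-⅕))/(-20) - 1/18/12)² = (-(-20 - ⅒)/20 - 1/18*1/12)² = (-1/20*(-201/10) - 1/216)² = (201/200 - 1/216)² = (2701/2700)² = 7295401/7290000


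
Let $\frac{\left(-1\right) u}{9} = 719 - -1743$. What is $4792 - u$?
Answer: $26950$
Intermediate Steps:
$u = -22158$ ($u = - 9 \left(719 - -1743\right) = - 9 \left(719 + 1743\right) = \left(-9\right) 2462 = -22158$)
$4792 - u = 4792 - -22158 = 4792 + 22158 = 26950$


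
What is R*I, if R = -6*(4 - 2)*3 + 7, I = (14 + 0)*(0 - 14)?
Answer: 5684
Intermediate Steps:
I = -196 (I = 14*(-14) = -196)
R = -29 (R = -12*3 + 7 = -6*6 + 7 = -36 + 7 = -29)
R*I = -29*(-196) = 5684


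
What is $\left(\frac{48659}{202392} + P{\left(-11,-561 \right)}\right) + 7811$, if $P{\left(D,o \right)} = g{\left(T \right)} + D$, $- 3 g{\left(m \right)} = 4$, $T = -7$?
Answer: $\frac{1578436403}{202392} \approx 7798.9$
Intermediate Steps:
$g{\left(m \right)} = - \frac{4}{3}$ ($g{\left(m \right)} = \left(- \frac{1}{3}\right) 4 = - \frac{4}{3}$)
$P{\left(D,o \right)} = - \frac{4}{3} + D$
$\left(\frac{48659}{202392} + P{\left(-11,-561 \right)}\right) + 7811 = \left(\frac{48659}{202392} - \frac{37}{3}\right) + 7811 = - \frac{2447509}{202392} + 7811 = \frac{1578436403}{202392}$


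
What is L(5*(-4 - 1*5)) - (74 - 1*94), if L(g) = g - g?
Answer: 20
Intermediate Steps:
L(g) = 0
L(5*(-4 - 1*5)) - (74 - 1*94) = 0 - (74 - 1*94) = 0 - (74 - 94) = 0 - 1*(-20) = 0 + 20 = 20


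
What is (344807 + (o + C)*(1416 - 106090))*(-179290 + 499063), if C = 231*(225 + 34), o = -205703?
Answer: 4882792972466559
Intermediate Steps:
C = 59829 (C = 231*259 = 59829)
(344807 + (o + C)*(1416 - 106090))*(-179290 + 499063) = (344807 + (-205703 + 59829)*(1416 - 106090))*(-179290 + 499063) = (344807 - 145874*(-104674))*319773 = (344807 + 15269215076)*319773 = 15269559883*319773 = 4882792972466559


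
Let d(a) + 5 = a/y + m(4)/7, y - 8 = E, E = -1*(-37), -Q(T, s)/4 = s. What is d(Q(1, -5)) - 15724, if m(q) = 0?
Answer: -141557/9 ≈ -15729.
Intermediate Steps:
Q(T, s) = -4*s
E = 37
y = 45 (y = 8 + 37 = 45)
d(a) = -5 + a/45 (d(a) = -5 + (a/45 + 0/7) = -5 + (a*(1/45) + 0*(⅐)) = -5 + (a/45 + 0) = -5 + a/45)
d(Q(1, -5)) - 15724 = (-5 + (-4*(-5))/45) - 15724 = (-5 + (1/45)*20) - 15724 = (-5 + 4/9) - 15724 = -41/9 - 15724 = -141557/9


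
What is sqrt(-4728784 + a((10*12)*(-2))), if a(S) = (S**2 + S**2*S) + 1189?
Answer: I*sqrt(18493995) ≈ 4300.5*I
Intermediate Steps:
a(S) = 1189 + S**2 + S**3 (a(S) = (S**2 + S**3) + 1189 = 1189 + S**2 + S**3)
sqrt(-4728784 + a((10*12)*(-2))) = sqrt(-4728784 + (1189 + ((10*12)*(-2))**2 + ((10*12)*(-2))**3)) = sqrt(-4728784 + (1189 + (120*(-2))**2 + (120*(-2))**3)) = sqrt(-4728784 + (1189 + (-240)**2 + (-240)**3)) = sqrt(-4728784 + (1189 + 57600 - 13824000)) = sqrt(-4728784 - 13765211) = sqrt(-18493995) = I*sqrt(18493995)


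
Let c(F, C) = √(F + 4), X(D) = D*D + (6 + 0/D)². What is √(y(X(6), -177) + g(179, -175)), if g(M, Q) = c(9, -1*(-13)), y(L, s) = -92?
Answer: √(-92 + √13) ≈ 9.4018*I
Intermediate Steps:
X(D) = 36 + D² (X(D) = D² + (6 + 0)² = D² + 6² = D² + 36 = 36 + D²)
c(F, C) = √(4 + F)
g(M, Q) = √13 (g(M, Q) = √(4 + 9) = √13)
√(y(X(6), -177) + g(179, -175)) = √(-92 + √13)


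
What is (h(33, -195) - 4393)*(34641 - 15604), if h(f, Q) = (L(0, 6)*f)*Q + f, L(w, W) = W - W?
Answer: -83001320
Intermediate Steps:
L(w, W) = 0
h(f, Q) = f (h(f, Q) = (0*f)*Q + f = 0*Q + f = 0 + f = f)
(h(33, -195) - 4393)*(34641 - 15604) = (33 - 4393)*(34641 - 15604) = -4360*19037 = -83001320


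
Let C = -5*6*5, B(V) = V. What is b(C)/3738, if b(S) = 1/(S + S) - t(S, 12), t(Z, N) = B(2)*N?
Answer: -7201/1121400 ≈ -0.0064214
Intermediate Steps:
C = -150 (C = -30*5 = -150)
t(Z, N) = 2*N
b(S) = -24 + 1/(2*S) (b(S) = 1/(S + S) - 2*12 = 1/(2*S) - 1*24 = 1/(2*S) - 24 = -24 + 1/(2*S))
b(C)/3738 = (-24 + (½)/(-150))/3738 = (-24 + (½)*(-1/150))*(1/3738) = (-24 - 1/300)*(1/3738) = -7201/300*1/3738 = -7201/1121400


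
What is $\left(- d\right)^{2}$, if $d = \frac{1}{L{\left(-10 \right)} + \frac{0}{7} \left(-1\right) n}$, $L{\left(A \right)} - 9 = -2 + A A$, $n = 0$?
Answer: $\frac{1}{11449} \approx 8.7344 \cdot 10^{-5}$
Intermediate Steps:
$L{\left(A \right)} = 7 + A^{2}$ ($L{\left(A \right)} = 9 + \left(-2 + A A\right) = 9 + \left(-2 + A^{2}\right) = 7 + A^{2}$)
$d = \frac{1}{107}$ ($d = \frac{1}{\left(7 + \left(-10\right)^{2}\right) + \frac{0}{7} \left(-1\right) 0} = \frac{1}{\left(7 + 100\right) + 0 \cdot \frac{1}{7} \left(-1\right) 0} = \frac{1}{107 + 0 \left(-1\right) 0} = \frac{1}{107 + 0 \cdot 0} = \frac{1}{107 + 0} = \frac{1}{107} \approx 0.0093458$)
$\left(- d\right)^{2} = \left(\left(-1\right) \frac{1}{107}\right)^{2} = \left(- \frac{1}{107}\right)^{2} = \frac{1}{11449}$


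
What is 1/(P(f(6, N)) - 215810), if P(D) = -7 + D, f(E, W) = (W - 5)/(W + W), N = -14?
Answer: -28/6042857 ≈ -4.6336e-6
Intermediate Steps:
f(E, W) = (-5 + W)/(2*W) (f(E, W) = (-5 + W)/((2*W)) = (-5 + W)*(1/(2*W)) = (-5 + W)/(2*W))
1/(P(f(6, N)) - 215810) = 1/((-7 + (½)*(-5 - 14)/(-14)) - 215810) = 1/((-7 + (½)*(-1/14)*(-19)) - 215810) = 1/((-7 + 19/28) - 215810) = 1/(-177/28 - 215810) = 1/(-6042857/28) = -28/6042857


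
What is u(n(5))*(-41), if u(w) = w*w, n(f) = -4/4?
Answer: -41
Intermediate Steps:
n(f) = -1 (n(f) = -4*1/4 = -1)
u(w) = w**2
u(n(5))*(-41) = (-1)**2*(-41) = 1*(-41) = -41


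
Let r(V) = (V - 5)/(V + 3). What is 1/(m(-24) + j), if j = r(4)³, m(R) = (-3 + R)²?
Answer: 343/250046 ≈ 0.0013717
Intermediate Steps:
r(V) = (-5 + V)/(3 + V)
j = -1/343 (j = ((-5 + 4)/(3 + 4))³ = (-1/7)³ = ((⅐)*(-1))³ = (-⅐)³ = -1/343 ≈ -0.0029155)
1/(m(-24) + j) = 1/((-3 - 24)² - 1/343) = 1/((-27)² - 1/343) = 1/(729 - 1/343) = 1/(250046/343) = 343/250046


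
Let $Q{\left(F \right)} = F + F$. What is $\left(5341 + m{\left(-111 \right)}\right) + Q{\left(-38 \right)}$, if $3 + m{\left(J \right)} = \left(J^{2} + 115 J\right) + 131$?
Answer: $4949$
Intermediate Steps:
$Q{\left(F \right)} = 2 F$
$m{\left(J \right)} = 128 + J^{2} + 115 J$ ($m{\left(J \right)} = -3 + \left(\left(J^{2} + 115 J\right) + 131\right) = -3 + \left(131 + J^{2} + 115 J\right) = 128 + J^{2} + 115 J$)
$\left(5341 + m{\left(-111 \right)}\right) + Q{\left(-38 \right)} = \left(5341 + \left(128 + \left(-111\right)^{2} + 115 \left(-111\right)\right)\right) + 2 \left(-38\right) = \left(5341 + \left(128 + 12321 - 12765\right)\right) - 76 = \left(5341 - 316\right) - 76 = 5025 - 76 = 4949$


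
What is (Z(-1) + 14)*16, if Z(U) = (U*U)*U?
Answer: 208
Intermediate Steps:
Z(U) = U**3 (Z(U) = U**2*U = U**3)
(Z(-1) + 14)*16 = ((-1)**3 + 14)*16 = (-1 + 14)*16 = 13*16 = 208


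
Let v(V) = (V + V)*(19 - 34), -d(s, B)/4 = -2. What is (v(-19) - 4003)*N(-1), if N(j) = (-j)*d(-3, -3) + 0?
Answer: -27464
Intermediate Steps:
d(s, B) = 8 (d(s, B) = -4*(-2) = 8)
v(V) = -30*V (v(V) = (2*V)*(-15) = -30*V)
N(j) = -8*j (N(j) = -j*8 + 0 = -8*j + 0 = -8*j)
(v(-19) - 4003)*N(-1) = (-30*(-19) - 4003)*(-8*(-1)) = (570 - 4003)*8 = -3433*8 = -27464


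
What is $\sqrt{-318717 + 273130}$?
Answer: $i \sqrt{45587} \approx 213.51 i$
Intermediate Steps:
$\sqrt{-318717 + 273130} = \sqrt{-45587} = i \sqrt{45587}$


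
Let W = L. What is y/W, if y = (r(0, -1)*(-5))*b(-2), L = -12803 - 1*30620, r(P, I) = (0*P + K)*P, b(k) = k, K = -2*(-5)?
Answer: 0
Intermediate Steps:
K = 10
r(P, I) = 10*P (r(P, I) = (0*P + 10)*P = (0 + 10)*P = 10*P)
L = -43423 (L = -12803 - 30620 = -43423)
W = -43423
y = 0 (y = ((10*0)*(-5))*(-2) = (0*(-5))*(-2) = 0*(-2) = 0)
y/W = 0/(-43423) = 0*(-1/43423) = 0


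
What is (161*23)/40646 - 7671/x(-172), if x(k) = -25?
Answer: 311888041/1016150 ≈ 306.93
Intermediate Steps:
(161*23)/40646 - 7671/x(-172) = (161*23)/40646 - 7671/(-25) = 3703*(1/40646) - 7671*(-1/25) = 3703/40646 + 7671/25 = 311888041/1016150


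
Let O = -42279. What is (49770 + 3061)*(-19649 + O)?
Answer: -3271718168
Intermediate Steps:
(49770 + 3061)*(-19649 + O) = (49770 + 3061)*(-19649 - 42279) = 52831*(-61928) = -3271718168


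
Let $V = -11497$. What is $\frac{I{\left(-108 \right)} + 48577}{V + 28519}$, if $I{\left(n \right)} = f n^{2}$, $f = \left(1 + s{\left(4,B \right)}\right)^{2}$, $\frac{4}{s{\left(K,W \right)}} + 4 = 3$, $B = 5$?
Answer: $\frac{153553}{17022} \approx 9.0209$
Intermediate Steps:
$s{\left(K,W \right)} = -4$ ($s{\left(K,W \right)} = \frac{4}{-4 + 3} = \frac{4}{-1} = 4 \left(-1\right) = -4$)
$f = 9$ ($f = \left(1 - 4\right)^{2} = \left(-3\right)^{2} = 9$)
$I{\left(n \right)} = 9 n^{2}$
$\frac{I{\left(-108 \right)} + 48577}{V + 28519} = \frac{9 \left(-108\right)^{2} + 48577}{-11497 + 28519} = \frac{9 \cdot 11664 + 48577}{17022} = \left(104976 + 48577\right) \frac{1}{17022} = 153553 \cdot \frac{1}{17022} = \frac{153553}{17022}$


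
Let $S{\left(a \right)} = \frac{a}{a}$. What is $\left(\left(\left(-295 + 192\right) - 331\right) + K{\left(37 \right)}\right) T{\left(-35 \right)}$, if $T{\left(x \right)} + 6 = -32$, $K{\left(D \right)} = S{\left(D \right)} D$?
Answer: $15086$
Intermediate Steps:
$S{\left(a \right)} = 1$
$K{\left(D \right)} = D$ ($K{\left(D \right)} = 1 D = D$)
$T{\left(x \right)} = -38$ ($T{\left(x \right)} = -6 - 32 = -38$)
$\left(\left(\left(-295 + 192\right) - 331\right) + K{\left(37 \right)}\right) T{\left(-35 \right)} = \left(\left(\left(-295 + 192\right) - 331\right) + 37\right) \left(-38\right) = \left(\left(-103 - 331\right) + 37\right) \left(-38\right) = \left(-434 + 37\right) \left(-38\right) = \left(-397\right) \left(-38\right) = 15086$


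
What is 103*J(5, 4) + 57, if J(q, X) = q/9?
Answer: 1028/9 ≈ 114.22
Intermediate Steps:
J(q, X) = q/9 (J(q, X) = q*(⅑) = q/9)
103*J(5, 4) + 57 = 103*((⅑)*5) + 57 = 103*(5/9) + 57 = 515/9 + 57 = 1028/9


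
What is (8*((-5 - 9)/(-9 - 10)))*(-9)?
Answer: -1008/19 ≈ -53.053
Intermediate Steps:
(8*((-5 - 9)/(-9 - 10)))*(-9) = (8*(-14/(-19)))*(-9) = (8*(-14*(-1/19)))*(-9) = (8*(14/19))*(-9) = (112/19)*(-9) = -1008/19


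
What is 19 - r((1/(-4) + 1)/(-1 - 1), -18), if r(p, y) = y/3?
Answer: 25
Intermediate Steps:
r(p, y) = y/3 (r(p, y) = y*(⅓) = y/3)
19 - r((1/(-4) + 1)/(-1 - 1), -18) = 19 - (-18)/3 = 19 - 1*(-6) = 19 + 6 = 25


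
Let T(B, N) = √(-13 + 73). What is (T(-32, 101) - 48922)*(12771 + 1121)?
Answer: -679624424 + 27784*√15 ≈ -6.7952e+8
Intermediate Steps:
T(B, N) = 2*√15 (T(B, N) = √60 = 2*√15)
(T(-32, 101) - 48922)*(12771 + 1121) = (2*√15 - 48922)*(12771 + 1121) = (-48922 + 2*√15)*13892 = -679624424 + 27784*√15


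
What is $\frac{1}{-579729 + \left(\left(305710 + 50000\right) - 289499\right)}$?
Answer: $- \frac{1}{513518} \approx -1.9474 \cdot 10^{-6}$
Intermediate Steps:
$\frac{1}{-579729 + \left(\left(305710 + 50000\right) - 289499\right)} = \frac{1}{-579729 + \left(355710 - 289499\right)} = \frac{1}{-579729 + 66211} = \frac{1}{-513518} = - \frac{1}{513518}$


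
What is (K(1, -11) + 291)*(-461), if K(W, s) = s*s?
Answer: -189932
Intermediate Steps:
K(W, s) = s²
(K(1, -11) + 291)*(-461) = ((-11)² + 291)*(-461) = (121 + 291)*(-461) = 412*(-461) = -189932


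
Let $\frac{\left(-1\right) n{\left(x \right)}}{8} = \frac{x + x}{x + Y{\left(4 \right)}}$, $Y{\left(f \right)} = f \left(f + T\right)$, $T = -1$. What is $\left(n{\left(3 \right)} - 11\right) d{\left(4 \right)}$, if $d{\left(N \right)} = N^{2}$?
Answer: $- \frac{1136}{5} \approx -227.2$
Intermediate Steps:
$Y{\left(f \right)} = f \left(-1 + f\right)$ ($Y{\left(f \right)} = f \left(f - 1\right) = f \left(-1 + f\right)$)
$n{\left(x \right)} = - \frac{16 x}{12 + x}$ ($n{\left(x \right)} = - 8 \frac{x + x}{x + 4 \left(-1 + 4\right)} = - 8 \frac{2 x}{x + 4 \cdot 3} = - 8 \frac{2 x}{x + 12} = - 8 \frac{2 x}{12 + x} = - \frac{16 x}{12 + x}$)
$\left(n{\left(3 \right)} - 11\right) d{\left(4 \right)} = \left(\left(-16\right) 3 \frac{1}{12 + 3} - 11\right) 4^{2} = \left(\left(-16\right) 3 \cdot \frac{1}{15} - 11\right) 16 = \left(- \frac{16}{5} - 11\right) 16 = \left(- \frac{71}{5}\right) 16 = - \frac{1136}{5}$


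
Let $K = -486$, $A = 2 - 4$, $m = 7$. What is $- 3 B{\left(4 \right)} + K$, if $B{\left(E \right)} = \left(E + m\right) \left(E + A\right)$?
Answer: $-552$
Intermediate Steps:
$A = -2$ ($A = 2 - 4 = -2$)
$B{\left(E \right)} = \left(-2 + E\right) \left(7 + E\right)$ ($B{\left(E \right)} = \left(E + 7\right) \left(E - 2\right) = \left(7 + E\right) \left(-2 + E\right) = \left(-2 + E\right) \left(7 + E\right)$)
$- 3 B{\left(4 \right)} + K = - 3 \left(-14 + 4^{2} + 5 \cdot 4\right) - 486 = - 3 \left(-14 + 16 + 20\right) - 486 = \left(-3\right) 22 - 486 = -66 - 486 = -552$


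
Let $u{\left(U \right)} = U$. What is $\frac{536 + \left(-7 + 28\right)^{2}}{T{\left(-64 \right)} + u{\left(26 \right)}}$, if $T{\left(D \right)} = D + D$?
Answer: $- \frac{977}{102} \approx -9.5784$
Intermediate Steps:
$T{\left(D \right)} = 2 D$
$\frac{536 + \left(-7 + 28\right)^{2}}{T{\left(-64 \right)} + u{\left(26 \right)}} = \frac{536 + \left(-7 + 28\right)^{2}}{2 \left(-64\right) + 26} = \frac{536 + 21^{2}}{-128 + 26} = \frac{536 + 441}{-102} = 977 \left(- \frac{1}{102}\right) = - \frac{977}{102}$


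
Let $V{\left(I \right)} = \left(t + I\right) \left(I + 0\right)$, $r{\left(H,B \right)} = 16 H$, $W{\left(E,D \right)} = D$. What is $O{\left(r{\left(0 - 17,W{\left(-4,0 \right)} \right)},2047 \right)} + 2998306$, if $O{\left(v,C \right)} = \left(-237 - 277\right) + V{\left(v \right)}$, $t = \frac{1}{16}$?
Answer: $3071759$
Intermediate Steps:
$t = \frac{1}{16} \approx 0.0625$
$V{\left(I \right)} = I \left(\frac{1}{16} + I\right)$ ($V{\left(I \right)} = \left(\frac{1}{16} + I\right) \left(I + 0\right) = \left(\frac{1}{16} + I\right) I = I \left(\frac{1}{16} + I\right)$)
$O{\left(v,C \right)} = -514 + v \left(\frac{1}{16} + v\right)$ ($O{\left(v,C \right)} = \left(-237 - 277\right) + v \left(\frac{1}{16} + v\right) = -514 + v \left(\frac{1}{16} + v\right)$)
$O{\left(r{\left(0 - 17,W{\left(-4,0 \right)} \right)},2047 \right)} + 2998306 = \left(-514 + \left(16 \left(0 - 17\right)\right)^{2} + \frac{16 \left(0 - 17\right)}{16}\right) + 2998306 = \left(-514 + \left(16 \left(-17\right)\right)^{2} + \frac{16 \left(-17\right)}{16}\right) + 2998306 = \left(-514 + \left(-272\right)^{2} + \frac{1}{16} \left(-272\right)\right) + 2998306 = \left(-514 + 73984 - 17\right) + 2998306 = 73453 + 2998306 = 3071759$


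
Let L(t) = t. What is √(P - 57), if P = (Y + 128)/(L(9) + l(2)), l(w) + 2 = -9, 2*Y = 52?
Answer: I*√134 ≈ 11.576*I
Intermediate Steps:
Y = 26 (Y = (½)*52 = 26)
l(w) = -11 (l(w) = -2 - 9 = -11)
P = -77 (P = (26 + 128)/(9 - 11) = 154/(-2) = 154*(-½) = -77)
√(P - 57) = √(-77 - 57) = √(-134) = I*√134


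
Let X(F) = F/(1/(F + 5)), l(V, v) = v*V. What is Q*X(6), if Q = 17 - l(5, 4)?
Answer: -198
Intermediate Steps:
l(V, v) = V*v
Q = -3 (Q = 17 - 5*4 = 17 - 1*20 = 17 - 20 = -3)
X(F) = F*(5 + F) (X(F) = F/(1/(5 + F)) = F*(5 + F))
Q*X(6) = -18*(5 + 6) = -18*11 = -3*66 = -198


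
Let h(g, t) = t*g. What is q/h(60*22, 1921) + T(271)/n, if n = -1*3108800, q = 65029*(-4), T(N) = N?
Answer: -20233395023/197076158400 ≈ -0.10267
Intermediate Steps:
h(g, t) = g*t
q = -260116
n = -3108800
q/h(60*22, 1921) + T(271)/n = -260116/((60*22)*1921) + 271/(-3108800) = -260116/(1320*1921) + 271*(-1/3108800) = -260116/2535720 - 271/3108800 = -260116*1/2535720 - 271/3108800 = -65029/633930 - 271/3108800 = -20233395023/197076158400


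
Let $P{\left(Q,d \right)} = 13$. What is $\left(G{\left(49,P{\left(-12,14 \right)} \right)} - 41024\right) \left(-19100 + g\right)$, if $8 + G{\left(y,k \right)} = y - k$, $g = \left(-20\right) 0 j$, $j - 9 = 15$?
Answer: $783023600$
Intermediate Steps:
$j = 24$ ($j = 9 + 15 = 24$)
$g = 0$ ($g = \left(-20\right) 0 \cdot 24 = 0 \cdot 24 = 0$)
$G{\left(y,k \right)} = -8 + y - k$ ($G{\left(y,k \right)} = -8 - \left(k - y\right) = -8 + y - k$)
$\left(G{\left(49,P{\left(-12,14 \right)} \right)} - 41024\right) \left(-19100 + g\right) = \left(\left(-8 + 49 - 13\right) - 41024\right) \left(-19100 + 0\right) = \left(\left(-8 + 49 - 13\right) - 41024\right) \left(-19100\right) = \left(28 - 41024\right) \left(-19100\right) = \left(-40996\right) \left(-19100\right) = 783023600$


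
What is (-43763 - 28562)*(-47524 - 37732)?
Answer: 6166140200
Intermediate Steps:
(-43763 - 28562)*(-47524 - 37732) = -72325*(-85256) = 6166140200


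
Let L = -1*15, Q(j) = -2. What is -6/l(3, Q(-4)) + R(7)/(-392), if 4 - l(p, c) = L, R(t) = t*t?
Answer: -67/152 ≈ -0.44079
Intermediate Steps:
R(t) = t²
L = -15
l(p, c) = 19 (l(p, c) = 4 - 1*(-15) = 4 + 15 = 19)
-6/l(3, Q(-4)) + R(7)/(-392) = -6/19 + 7²/(-392) = -6*1/19 + 49*(-1/392) = -6/19 - ⅛ = -67/152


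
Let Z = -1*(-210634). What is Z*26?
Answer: 5476484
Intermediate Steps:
Z = 210634
Z*26 = 210634*26 = 5476484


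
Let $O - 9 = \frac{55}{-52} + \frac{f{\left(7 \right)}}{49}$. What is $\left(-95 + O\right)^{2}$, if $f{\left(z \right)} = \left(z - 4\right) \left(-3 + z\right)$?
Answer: $\frac{48928997601}{6492304} \approx 7536.5$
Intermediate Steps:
$f{\left(z \right)} = \left(-4 + z\right) \left(-3 + z\right)$
$O = \frac{20861}{2548}$ ($O = 9 + \left(\frac{55}{-52} + \frac{12 + 7^{2} - 49}{49}\right) = 9 + \left(55 \left(- \frac{1}{52}\right) + \left(12 + 49 - 49\right) \frac{1}{49}\right) = 9 + \left(- \frac{55}{52} + 12 \cdot \frac{1}{49}\right) = 9 + \left(- \frac{55}{52} + \frac{12}{49}\right) = 9 - \frac{2071}{2548} = \frac{20861}{2548} \approx 8.1872$)
$\left(-95 + O\right)^{2} = \left(-95 + \frac{20861}{2548}\right)^{2} = \left(- \frac{221199}{2548}\right)^{2} = \frac{48928997601}{6492304}$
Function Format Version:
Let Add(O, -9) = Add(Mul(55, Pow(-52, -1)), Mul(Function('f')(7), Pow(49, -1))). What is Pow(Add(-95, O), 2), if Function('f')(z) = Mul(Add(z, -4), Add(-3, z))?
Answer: Rational(48928997601, 6492304) ≈ 7536.5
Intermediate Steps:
Function('f')(z) = Mul(Add(-4, z), Add(-3, z))
O = Rational(20861, 2548) (O = Add(9, Add(Mul(55, Pow(-52, -1)), Mul(Add(12, Pow(7, 2), Mul(-7, 7)), Pow(49, -1)))) = Add(9, Add(Mul(55, Rational(-1, 52)), Mul(Add(12, 49, -49), Rational(1, 49)))) = Add(9, Add(Rational(-55, 52), Mul(12, Rational(1, 49)))) = Add(9, Add(Rational(-55, 52), Rational(12, 49))) = Add(9, Rational(-2071, 2548)) = Rational(20861, 2548) ≈ 8.1872)
Pow(Add(-95, O), 2) = Pow(Add(-95, Rational(20861, 2548)), 2) = Pow(Rational(-221199, 2548), 2) = Rational(48928997601, 6492304)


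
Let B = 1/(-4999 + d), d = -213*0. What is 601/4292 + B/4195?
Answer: 12603449513/90006695060 ≈ 0.14003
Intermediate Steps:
d = 0
B = -1/4999 (B = 1/(-4999 + 0) = 1/(-4999) = -1/4999 ≈ -0.00020004)
601/4292 + B/4195 = 601/4292 - 1/4999/4195 = 601*(1/4292) - 1/4999*1/4195 = 601/4292 - 1/20970805 = 12603449513/90006695060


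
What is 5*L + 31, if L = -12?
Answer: -29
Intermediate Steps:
5*L + 31 = 5*(-12) + 31 = -60 + 31 = -29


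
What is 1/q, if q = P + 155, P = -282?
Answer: -1/127 ≈ -0.0078740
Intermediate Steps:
q = -127 (q = -282 + 155 = -127)
1/q = 1/(-127) = -1/127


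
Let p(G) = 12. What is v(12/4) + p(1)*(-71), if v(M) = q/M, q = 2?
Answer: -2554/3 ≈ -851.33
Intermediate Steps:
v(M) = 2/M
v(12/4) + p(1)*(-71) = 2/((12/4)) + 12*(-71) = 2/((12*(¼))) - 852 = 2/3 - 852 = 2*(⅓) - 852 = ⅔ - 852 = -2554/3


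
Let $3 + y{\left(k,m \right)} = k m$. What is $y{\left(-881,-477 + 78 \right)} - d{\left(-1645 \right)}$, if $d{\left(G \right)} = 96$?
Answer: $351420$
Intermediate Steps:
$y{\left(k,m \right)} = -3 + k m$
$y{\left(-881,-477 + 78 \right)} - d{\left(-1645 \right)} = \left(-3 - 881 \left(-477 + 78\right)\right) - 96 = \left(-3 - -351519\right) - 96 = \left(-3 + 351519\right) - 96 = 351516 - 96 = 351420$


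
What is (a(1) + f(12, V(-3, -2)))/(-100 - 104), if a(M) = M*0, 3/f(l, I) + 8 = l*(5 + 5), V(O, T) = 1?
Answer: -1/7616 ≈ -0.00013130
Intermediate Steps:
f(l, I) = 3/(-8 + 10*l) (f(l, I) = 3/(-8 + l*(5 + 5)) = 3/(-8 + l*10) = 3/(-8 + 10*l))
a(M) = 0
(a(1) + f(12, V(-3, -2)))/(-100 - 104) = (0 + 3/(2*(-4 + 5*12)))/(-100 - 104) = (0 + 3/(2*(-4 + 60)))/(-204) = (0 + (3/2)/56)*(-1/204) = (0 + (3/2)*(1/56))*(-1/204) = (0 + 3/112)*(-1/204) = (3/112)*(-1/204) = -1/7616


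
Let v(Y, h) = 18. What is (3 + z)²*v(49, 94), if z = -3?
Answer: 0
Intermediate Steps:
(3 + z)²*v(49, 94) = (3 - 3)²*18 = 0²*18 = 0*18 = 0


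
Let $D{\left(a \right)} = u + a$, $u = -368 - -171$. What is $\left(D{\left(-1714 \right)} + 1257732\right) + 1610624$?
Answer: $2866445$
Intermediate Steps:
$u = -197$ ($u = -368 + 171 = -197$)
$D{\left(a \right)} = -197 + a$
$\left(D{\left(-1714 \right)} + 1257732\right) + 1610624 = \left(\left(-197 - 1714\right) + 1257732\right) + 1610624 = \left(-1911 + 1257732\right) + 1610624 = 1255821 + 1610624 = 2866445$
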